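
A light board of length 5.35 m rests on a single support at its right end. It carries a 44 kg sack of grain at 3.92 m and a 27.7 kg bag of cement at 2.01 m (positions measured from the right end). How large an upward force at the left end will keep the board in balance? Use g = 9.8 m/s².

Take moments about the right end.
Sack of grain: 44 × 9.8 = 431.2 N down at 3.92 m → arm 3.92 m, τ = 431.2 × 3.92 = 1690 N·m counterclockwise.
Bag of cement: 27.7 × 9.8 = 271.5 N down at 2.01 m → arm 2.01 m, τ = 271.5 × 2.01 = 545.7 N·m counterclockwise.
Net moment of the loads = 2236 N·m counterclockwise.
The upward force F acts at the left end, arm 5.35 m, giving F × 5.35 clockwise.
Setting net torque to zero: F × 5.35 = 2236 → F = 2236 / 5.35 = 418 N.

F ≈ 418 N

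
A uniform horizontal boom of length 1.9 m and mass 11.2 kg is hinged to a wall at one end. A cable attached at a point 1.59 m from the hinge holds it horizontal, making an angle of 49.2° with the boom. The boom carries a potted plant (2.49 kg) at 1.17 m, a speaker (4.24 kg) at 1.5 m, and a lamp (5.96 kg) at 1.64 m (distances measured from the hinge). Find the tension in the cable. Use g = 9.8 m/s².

T ≈ 242 N

Take moments about the hinge.
Beam weight: 11.2 × 9.8 = 109.8 N down at 0.95 m → arm 0.95 m, τ = 109.8 × 0.95 = 104.3 N·m clockwise.
Potted plant: 2.49 × 9.8 = 24.4 N down at 1.17 m → arm 1.17 m, τ = 24.4 × 1.17 = 28.55 N·m clockwise.
Speaker: 4.24 × 9.8 = 41.55 N down at 1.5 m → arm 1.5 m, τ = 41.55 × 1.5 = 62.32 N·m clockwise.
Lamp: 5.96 × 9.8 = 58.41 N down at 1.64 m → arm 1.64 m, τ = 58.41 × 1.64 = 95.79 N·m clockwise.
Total clockwise load moment = 291 N·m.
The cable tension T acts at 1.59 m; only its component perpendicular to the boom, T sinθ, produces torque. sin 49.2° = 0.757.
Στ = 0 ⇒ T × 1.59 × 0.757 = 291 ⇒ T = 291 / 1.204 = 242 N.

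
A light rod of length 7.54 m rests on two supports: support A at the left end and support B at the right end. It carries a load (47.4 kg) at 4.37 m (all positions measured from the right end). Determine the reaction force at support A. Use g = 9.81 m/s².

Taking torques about support B:
Load: 47.4 × 9.81 = 465 N down at 4.37 m → arm 4.37 m, τ = 465 × 4.37 = 2032 N·m counterclockwise.
Net load moment about support B = 2032 N·m counterclockwise.
Reaction R at support A is upward at 7.54 m, arm 7.54 m → moment R × 7.54 clockwise.
Στ = 0 ⇒ R × 7.54 = 2032 ⇒ R = 269 N.

R_A ≈ 269 N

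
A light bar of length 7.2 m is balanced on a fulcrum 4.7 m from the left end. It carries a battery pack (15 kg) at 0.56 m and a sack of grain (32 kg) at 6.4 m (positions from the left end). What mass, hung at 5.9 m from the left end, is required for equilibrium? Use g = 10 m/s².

Sum moments about the fulcrum (at 4.7 m from the left end) (the support reaction has zero arm there).
Battery pack: 15 × 10 = 150 N down at 0.56 m → arm 4.14 m, τ = 150 × 4.14 = 621 N·m counterclockwise.
Sack of grain: 32 × 10 = 320 N down at 6.4 m → arm 1.7 m, τ = 320 × 1.7 = 544 N·m clockwise.
Net moment of known loads = 77 N·m counterclockwise.
An unknown mass m at 5.9 m has arm 1.2 m; its moment is m·g·1.2 clockwise.
For rotational equilibrium, m × 10 × 1.2 = 77, so m = 77 / (10 × 1.2) = 6.42 kg.

m ≈ 6.42 kg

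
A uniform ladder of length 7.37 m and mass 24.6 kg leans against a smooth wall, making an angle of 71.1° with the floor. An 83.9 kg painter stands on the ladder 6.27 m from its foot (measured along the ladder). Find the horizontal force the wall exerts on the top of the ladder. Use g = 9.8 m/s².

N_wall ≈ 281 N

Sum moments about the foot of the ladder (the floor normal and friction both act there and drop out).
Ladder weight 24.6×9.8 = 241.1 N acts at 3.685 m along the ladder; its horizontal arm is 3.685·cos71.1° = 1.194 m → τ = 287.9 N·m clockwise.
Painter: 83.9×9.8 = 822.2 N at 6.27 m → arm 2.031 m → τ = 1670 N·m clockwise.
Wall normal N acts horizontally at the top; its moment arm is the height L sinθ = 7.37·sin71.1° = 6.973 m, counterclockwise.
Στ = 0 ⇒ N × 6.973 = 1958 ⇒ N = 281 N.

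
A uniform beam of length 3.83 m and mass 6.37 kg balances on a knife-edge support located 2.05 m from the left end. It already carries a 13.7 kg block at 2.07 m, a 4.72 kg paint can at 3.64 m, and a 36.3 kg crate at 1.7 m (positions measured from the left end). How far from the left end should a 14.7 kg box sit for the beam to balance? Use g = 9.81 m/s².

x ≈ 2.44 m from the left end

About the knife-edge support (at 2.05 m from the left end):
Beam weight: 6.37 × 9.81 = 62.49 N down at 1.915 m → arm 0.135 m, τ = 62.49 × 0.135 = 8.436 N·m counterclockwise.
Block: 13.7 × 9.81 = 134.4 N down at 2.07 m → arm 0.02 m, τ = 134.4 × 0.02 = 2.688 N·m clockwise.
Paint can: 4.72 × 9.81 = 46.3 N down at 3.64 m → arm 1.59 m, τ = 46.3 × 1.59 = 73.62 N·m clockwise.
Crate: 36.3 × 9.81 = 356.1 N down at 1.7 m → arm 0.35 m, τ = 356.1 × 0.35 = 124.6 N·m counterclockwise.
Net moment of existing loads = 56.73 N·m counterclockwise.
The box weighs 14.7 × 9.81 = 144.2 N and must supply an equal clockwise moment, so its lever arm about the knife-edge support is 56.73 / 144.2 = 0.393 m.
That puts it at 2.05 + 0.393 = 2.44 m from the left end.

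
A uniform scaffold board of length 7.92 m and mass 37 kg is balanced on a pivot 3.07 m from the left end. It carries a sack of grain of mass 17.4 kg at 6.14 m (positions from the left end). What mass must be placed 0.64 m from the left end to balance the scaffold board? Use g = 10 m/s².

m ≈ 35.5 kg

Take moments about the pivot (at 3.07 m from the left end).
Beam weight: 37 × 10 = 370 N down at 3.96 m → arm 0.89 m, τ = 370 × 0.89 = 329.3 N·m clockwise.
Sack of grain: 17.4 × 10 = 174 N down at 6.14 m → arm 3.07 m, τ = 174 × 3.07 = 534.2 N·m clockwise.
Net moment of known loads = 863.5 N·m clockwise.
An unknown mass m at 0.64 m has arm 2.43 m; its moment is m·g·2.43 counterclockwise.
For rotational equilibrium, m × 10 × 2.43 = 863.5, so m = 863.5 / (10 × 2.43) = 35.5 kg.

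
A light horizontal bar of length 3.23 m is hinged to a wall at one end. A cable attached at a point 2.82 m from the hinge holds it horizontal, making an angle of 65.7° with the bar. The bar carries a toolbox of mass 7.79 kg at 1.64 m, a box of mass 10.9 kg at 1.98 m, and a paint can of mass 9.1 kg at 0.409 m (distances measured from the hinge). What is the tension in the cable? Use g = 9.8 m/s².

T ≈ 145 N

Sum moments about the hinge (the unknown hinge reaction has zero arm there).
Toolbox: 7.79 × 9.8 = 76.34 N down at 1.64 m → arm 1.64 m, τ = 76.34 × 1.64 = 125.2 N·m clockwise.
Box: 10.9 × 9.8 = 106.8 N down at 1.98 m → arm 1.98 m, τ = 106.8 × 1.98 = 211.5 N·m clockwise.
Paint can: 9.1 × 9.8 = 89.18 N down at 0.409 m → arm 0.409 m, τ = 89.18 × 0.409 = 36.47 N·m clockwise.
Total clockwise load moment = 373.2 N·m.
The cable tension T acts at 2.82 m; only its component perpendicular to the bar, T sinθ, produces torque. sin 65.7° = 0.9114.
Στ = 0 ⇒ T × 2.82 × 0.9114 = 373.2 ⇒ T = 373.2 / 2.57 = 145 N.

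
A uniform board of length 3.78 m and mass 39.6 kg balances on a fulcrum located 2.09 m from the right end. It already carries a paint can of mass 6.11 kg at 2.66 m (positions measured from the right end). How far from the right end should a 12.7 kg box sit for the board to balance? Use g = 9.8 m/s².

Choose the fulcrum (at 2.09 m from the right end) as the axis so the support reaction has zero arm there.
Beam weight: 39.6 × 9.8 = 388.1 N down at 1.89 m → arm 0.2 m, τ = 388.1 × 0.2 = 77.62 N·m clockwise.
Paint can: 6.11 × 9.8 = 59.88 N down at 2.66 m → arm 0.57 m, τ = 59.88 × 0.57 = 34.13 N·m counterclockwise.
Net moment of existing loads = 43.49 N·m clockwise.
The box weighs 12.7 × 9.8 = 124.5 N and must supply an equal counterclockwise moment, so its lever arm about the fulcrum is 43.49 / 124.5 = 0.349 m.
That puts it at 2.09 + 0.349 = 2.44 m from the right end.

x ≈ 2.44 m from the right end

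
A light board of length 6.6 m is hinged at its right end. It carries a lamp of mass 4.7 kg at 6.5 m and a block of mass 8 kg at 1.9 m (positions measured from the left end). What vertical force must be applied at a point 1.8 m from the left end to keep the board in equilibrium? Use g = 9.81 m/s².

F ≈ 77.8 N

Taking torques about the right end:
Lamp: 4.7 × 9.81 = 46.11 N down at 6.5 m → arm 0.1 m, τ = 46.11 × 0.1 = 4.611 N·m counterclockwise.
Block: 8 × 9.81 = 78.48 N down at 1.9 m → arm 4.7 m, τ = 78.48 × 4.7 = 368.9 N·m counterclockwise.
Net moment of the loads = 373.5 N·m counterclockwise.
The upward force F acts at a point 1.8 m from the left end, arm 4.8 m, giving F × 4.8 clockwise.
Στ = 0 ⇒ F × 4.8 = 373.5 ⇒ F = 373.5 / 4.8 = 77.8 N.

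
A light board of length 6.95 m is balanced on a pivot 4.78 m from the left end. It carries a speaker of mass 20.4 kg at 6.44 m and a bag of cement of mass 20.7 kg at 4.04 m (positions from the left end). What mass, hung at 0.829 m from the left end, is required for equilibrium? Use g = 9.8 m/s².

Taking torques about the pivot (at 4.78 m from the left end):
Speaker: 20.4 × 9.8 = 199.9 N down at 6.44 m → arm 1.66 m, τ = 199.9 × 1.66 = 331.8 N·m clockwise.
Bag of cement: 20.7 × 9.8 = 202.9 N down at 4.04 m → arm 0.74 m, τ = 202.9 × 0.74 = 150.1 N·m counterclockwise.
Net moment of known loads = 181.7 N·m clockwise.
An unknown mass m at 0.829 m has arm 3.951 m; its moment is m·g·3.951 counterclockwise.
Setting net torque to zero: m × 9.8 × 3.951 = 181.7 → m = 181.7 / (9.8 × 3.951) = 4.69 kg.

m ≈ 4.69 kg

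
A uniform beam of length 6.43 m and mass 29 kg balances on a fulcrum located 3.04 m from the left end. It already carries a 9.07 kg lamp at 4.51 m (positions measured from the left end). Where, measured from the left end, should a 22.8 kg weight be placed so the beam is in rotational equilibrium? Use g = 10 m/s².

About the fulcrum (at 3.04 m from the left end):
Beam weight: 29 × 10 = 290 N down at 3.215 m → arm 0.175 m, τ = 290 × 0.175 = 50.75 N·m clockwise.
Lamp: 9.07 × 10 = 90.7 N down at 4.51 m → arm 1.47 m, τ = 90.7 × 1.47 = 133.3 N·m clockwise.
Net moment of existing loads = 184.1 N·m clockwise.
The weight weighs 22.8 × 10 = 228 N and must supply an equal counterclockwise moment, so its lever arm about the fulcrum is 184.1 / 228 = 0.807 m.
That puts it at 3.04 − 0.807 = 2.23 m from the left end.

x ≈ 2.23 m from the left end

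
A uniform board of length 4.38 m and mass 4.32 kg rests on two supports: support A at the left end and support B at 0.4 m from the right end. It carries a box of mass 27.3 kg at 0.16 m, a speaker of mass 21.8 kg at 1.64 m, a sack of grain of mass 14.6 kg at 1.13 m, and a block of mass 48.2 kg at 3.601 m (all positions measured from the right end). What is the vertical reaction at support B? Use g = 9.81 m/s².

Take moments about support A.
Beam weight: 4.32 × 9.81 = 42.38 N down at 2.19 m → arm 2.19 m, τ = 42.38 × 2.19 = 92.81 N·m clockwise.
Box: 27.3 × 9.81 = 267.8 N down at 0.16 m → arm 4.22 m, τ = 267.8 × 4.22 = 1130 N·m clockwise.
Speaker: 21.8 × 9.81 = 213.9 N down at 1.64 m → arm 2.74 m, τ = 213.9 × 2.74 = 586.1 N·m clockwise.
Sack of grain: 14.6 × 9.81 = 143.2 N down at 1.13 m → arm 3.25 m, τ = 143.2 × 3.25 = 465.4 N·m clockwise.
Block: 48.2 × 9.81 = 472.8 N down at 3.601 m → arm 0.779 m, τ = 472.8 × 0.779 = 368.3 N·m clockwise.
Net load moment about support A = 2643 N·m clockwise.
Reaction R at support B is upward at 0.4 m, arm 3.98 m → moment R × 3.98 counterclockwise.
Στ = 0 ⇒ R × 3.98 = 2643 ⇒ R = 664 N.

R_B ≈ 664 N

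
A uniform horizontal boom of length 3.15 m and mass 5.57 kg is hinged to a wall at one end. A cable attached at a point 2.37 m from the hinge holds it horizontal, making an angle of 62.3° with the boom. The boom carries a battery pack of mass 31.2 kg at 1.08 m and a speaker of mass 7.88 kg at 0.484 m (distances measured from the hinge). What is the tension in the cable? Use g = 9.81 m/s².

Taking torques about the hinge:
Beam weight: 5.57 × 9.81 = 54.64 N down at 1.575 m → arm 1.575 m, τ = 54.64 × 1.575 = 86.06 N·m clockwise.
Battery pack: 31.2 × 9.81 = 306.1 N down at 1.08 m → arm 1.08 m, τ = 306.1 × 1.08 = 330.6 N·m clockwise.
Speaker: 7.88 × 9.81 = 77.3 N down at 0.484 m → arm 0.484 m, τ = 77.3 × 0.484 = 37.41 N·m clockwise.
Total clockwise load moment = 454.1 N·m.
The cable tension T acts at 2.37 m; only its component perpendicular to the boom, T sinθ, produces torque. sin 62.3° = 0.8854.
Setting net torque to zero: T × 2.37 × 0.8854 = 454.1 → T = 454.1 / 2.098 = 216 N.

T ≈ 216 N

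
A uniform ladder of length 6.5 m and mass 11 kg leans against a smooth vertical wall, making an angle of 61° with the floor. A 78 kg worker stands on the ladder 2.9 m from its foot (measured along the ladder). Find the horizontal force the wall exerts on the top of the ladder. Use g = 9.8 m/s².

N_wall ≈ 219 N

Taking torques about the foot of the ladder:
Ladder weight 11×9.8 = 107.8 N acts at 3.25 m along the ladder; its horizontal arm is 3.25·cos61° = 1.576 m → τ = 169.9 N·m clockwise.
Worker: 78×9.8 = 764.4 N at 2.9 m → arm 1.406 m → τ = 1075 N·m clockwise.
Wall normal N acts horizontally at the top; its moment arm is the height L sinθ = 6.5·sin61° = 5.685 m, counterclockwise.
Setting net torque to zero: N × 5.685 = 1245 → N = 219 N.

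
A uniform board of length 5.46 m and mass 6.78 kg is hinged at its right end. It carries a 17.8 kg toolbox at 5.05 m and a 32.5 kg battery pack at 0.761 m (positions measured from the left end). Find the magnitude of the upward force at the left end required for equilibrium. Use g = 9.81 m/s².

Choose the right end as the axis so the unknown pivot reaction has zero arm there.
Beam weight: 6.78 × 9.81 = 66.51 N down at 2.73 m → arm 2.73 m, τ = 66.51 × 2.73 = 181.6 N·m counterclockwise.
Toolbox: 17.8 × 9.81 = 174.6 N down at 5.05 m → arm 0.41 m, τ = 174.6 × 0.41 = 71.59 N·m counterclockwise.
Battery pack: 32.5 × 9.81 = 318.8 N down at 0.761 m → arm 4.699 m, τ = 318.8 × 4.699 = 1498 N·m counterclockwise.
Net moment of the loads = 1751 N·m counterclockwise.
The upward force F acts at the left end, arm 5.46 m, giving F × 5.46 clockwise.
Setting net torque to zero: F × 5.46 = 1751 → F = 1751 / 5.46 = 321 N.

F ≈ 321 N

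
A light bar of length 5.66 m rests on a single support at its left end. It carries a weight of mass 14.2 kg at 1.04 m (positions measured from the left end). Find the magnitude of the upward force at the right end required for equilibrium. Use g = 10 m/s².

F ≈ 26.1 N

About the left end:
Weight: 14.2 × 10 = 142 N down at 1.04 m → arm 1.04 m, τ = 142 × 1.04 = 147.7 N·m clockwise.
Net moment of the loads = 147.7 N·m clockwise.
The upward force F acts at the right end, arm 5.66 m, giving F × 5.66 counterclockwise.
Setting net torque to zero: F × 5.66 = 147.7 → F = 147.7 / 5.66 = 26.1 N.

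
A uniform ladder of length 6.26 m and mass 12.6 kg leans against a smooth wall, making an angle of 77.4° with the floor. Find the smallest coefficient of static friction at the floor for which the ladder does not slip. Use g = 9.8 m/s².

Choose the foot of the ladder as the axis so the floor normal and friction both act there and drop out.
Ladder weight 12.6×9.8 = 123.5 N acts at 3.13 m along the ladder; its horizontal arm is 3.13·cos77.4° = 0.6828 m → τ = 84.33 N·m clockwise.
Wall normal N acts horizontally at the top; its moment arm is the height L sinθ = 6.26·sin77.4° = 6.109 m, counterclockwise.
Στ = 0 ⇒ N × 6.109 = 84.33 ⇒ N = 13.8 N.
ΣFx = 0 ⇒ f = N_wall = 13.8 N. ΣFy = 0 ⇒ N_floor = 123.5 N.
μ_min = f / N_floor = 13.8 / 123.5 = 0.112.

μ_min ≈ 0.112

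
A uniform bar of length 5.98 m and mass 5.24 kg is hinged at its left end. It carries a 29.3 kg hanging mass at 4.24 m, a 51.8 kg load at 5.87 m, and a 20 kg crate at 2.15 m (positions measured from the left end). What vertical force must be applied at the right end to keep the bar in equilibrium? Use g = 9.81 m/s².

About the left end:
Beam weight: 5.24 × 9.81 = 51.4 N down at 2.99 m → arm 2.99 m, τ = 51.4 × 2.99 = 153.7 N·m clockwise.
Hanging mass: 29.3 × 9.81 = 287.4 N down at 4.24 m → arm 4.24 m, τ = 287.4 × 4.24 = 1219 N·m clockwise.
Load: 51.8 × 9.81 = 508.2 N down at 5.87 m → arm 5.87 m, τ = 508.2 × 5.87 = 2983 N·m clockwise.
Crate: 20 × 9.81 = 196.2 N down at 2.15 m → arm 2.15 m, τ = 196.2 × 2.15 = 421.8 N·m clockwise.
Net moment of the loads = 4778 N·m clockwise.
The upward force F acts at the right end, arm 5.98 m, giving F × 5.98 counterclockwise.
Στ = 0 ⇒ F × 5.98 = 4778 ⇒ F = 4778 / 5.98 = 799 N.

F ≈ 799 N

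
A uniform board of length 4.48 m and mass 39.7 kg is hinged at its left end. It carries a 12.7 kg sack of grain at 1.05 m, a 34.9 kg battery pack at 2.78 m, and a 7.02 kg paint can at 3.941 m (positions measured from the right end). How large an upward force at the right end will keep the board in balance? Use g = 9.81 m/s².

Sum moments about the left end (the unknown pivot reaction has zero arm there).
Beam weight: 39.7 × 9.81 = 389.5 N down at 2.24 m → arm 2.24 m, τ = 389.5 × 2.24 = 872.5 N·m clockwise.
Sack of grain: 12.7 × 9.81 = 124.6 N down at 1.05 m → arm 3.43 m, τ = 124.6 × 3.43 = 427.4 N·m clockwise.
Battery pack: 34.9 × 9.81 = 342.4 N down at 2.78 m → arm 1.7 m, τ = 342.4 × 1.7 = 582.1 N·m clockwise.
Paint can: 7.02 × 9.81 = 68.87 N down at 3.941 m → arm 0.539 m, τ = 68.87 × 0.539 = 37.12 N·m clockwise.
Net moment of the loads = 1919 N·m clockwise.
The upward force F acts at the right end, arm 4.48 m, giving F × 4.48 counterclockwise.
Στ = 0 ⇒ F × 4.48 = 1919 ⇒ F = 1919 / 4.48 = 428 N.

F ≈ 428 N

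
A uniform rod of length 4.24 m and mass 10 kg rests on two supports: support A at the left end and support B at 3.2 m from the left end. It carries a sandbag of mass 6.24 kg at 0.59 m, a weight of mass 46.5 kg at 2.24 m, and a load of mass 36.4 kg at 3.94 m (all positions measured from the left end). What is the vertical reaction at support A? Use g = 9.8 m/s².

About support B:
Beam weight: 10 × 9.8 = 98 N down at 2.12 m → arm 1.08 m, τ = 98 × 1.08 = 105.8 N·m counterclockwise.
Sandbag: 6.24 × 9.8 = 61.15 N down at 0.59 m → arm 2.61 m, τ = 61.15 × 2.61 = 159.6 N·m counterclockwise.
Weight: 46.5 × 9.8 = 455.7 N down at 2.24 m → arm 0.96 m, τ = 455.7 × 0.96 = 437.5 N·m counterclockwise.
Load: 36.4 × 9.8 = 356.7 N down at 3.94 m → arm 0.74 m, τ = 356.7 × 0.74 = 264 N·m clockwise.
Net load moment about support B = 438.9 N·m counterclockwise.
Reaction R at support A is upward at 0 m, arm 3.2 m → moment R × 3.2 clockwise.
Setting net torque to zero: R × 3.2 = 438.9 → R = 137 N.

R_A ≈ 137 N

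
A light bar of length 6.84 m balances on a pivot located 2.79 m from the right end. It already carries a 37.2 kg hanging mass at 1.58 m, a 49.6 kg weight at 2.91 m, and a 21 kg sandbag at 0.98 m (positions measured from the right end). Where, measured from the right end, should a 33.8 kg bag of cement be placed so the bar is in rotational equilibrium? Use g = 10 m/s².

Choose the pivot (at 2.79 m from the right end) as the axis so the support reaction has zero arm there.
Hanging mass: 37.2 × 10 = 372 N down at 1.58 m → arm 1.21 m, τ = 372 × 1.21 = 450.1 N·m clockwise.
Weight: 49.6 × 10 = 496 N down at 2.91 m → arm 0.12 m, τ = 496 × 0.12 = 59.52 N·m counterclockwise.
Sandbag: 21 × 10 = 210 N down at 0.98 m → arm 1.81 m, τ = 210 × 1.81 = 380.1 N·m clockwise.
Net moment of existing loads = 770.7 N·m clockwise.
The bag of cement weighs 33.8 × 10 = 338 N and must supply an equal counterclockwise moment, so its lever arm about the pivot is 770.7 / 338 = 2.28 m.
That puts it at 2.79 + 2.28 = 5.07 m from the right end.

x ≈ 5.07 m from the right end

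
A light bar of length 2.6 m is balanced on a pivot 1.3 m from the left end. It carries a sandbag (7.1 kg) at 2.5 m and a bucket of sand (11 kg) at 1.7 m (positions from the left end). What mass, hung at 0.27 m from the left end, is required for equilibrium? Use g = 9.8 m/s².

m ≈ 12.5 kg

Take moments about the pivot (at 1.3 m from the left end).
Sandbag: 7.1 × 9.8 = 69.58 N down at 2.5 m → arm 1.2 m, τ = 69.58 × 1.2 = 83.5 N·m clockwise.
Bucket of sand: 11 × 9.8 = 107.8 N down at 1.7 m → arm 0.4 m, τ = 107.8 × 0.4 = 43.12 N·m clockwise.
Net moment of known loads = 126.6 N·m clockwise.
An unknown mass m at 0.27 m has arm 1.03 m; its moment is m·g·1.03 counterclockwise.
For rotational equilibrium, m × 9.8 × 1.03 = 126.6, so m = 126.6 / (9.8 × 1.03) = 12.5 kg.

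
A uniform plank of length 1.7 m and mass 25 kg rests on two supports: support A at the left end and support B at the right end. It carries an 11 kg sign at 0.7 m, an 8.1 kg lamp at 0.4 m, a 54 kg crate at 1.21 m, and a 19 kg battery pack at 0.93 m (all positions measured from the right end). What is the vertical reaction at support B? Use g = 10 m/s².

Taking torques about support A:
Beam weight: 25 × 10 = 250 N down at 0.85 m → arm 0.85 m, τ = 250 × 0.85 = 212.5 N·m clockwise.
Sign: 11 × 10 = 110 N down at 0.7 m → arm 1 m, τ = 110 × 1 = 110 N·m clockwise.
Lamp: 8.1 × 10 = 81 N down at 0.4 m → arm 1.3 m, τ = 81 × 1.3 = 105.3 N·m clockwise.
Crate: 54 × 10 = 540 N down at 1.21 m → arm 0.49 m, τ = 540 × 0.49 = 264.6 N·m clockwise.
Battery pack: 19 × 10 = 190 N down at 0.93 m → arm 0.77 m, τ = 190 × 0.77 = 146.3 N·m clockwise.
Net load moment about support A = 838.7 N·m clockwise.
Reaction R at support B is upward at 0 m, arm 1.7 m → moment R × 1.7 counterclockwise.
Balancing moments: R × 1.7 = 838.7, giving R = 493 N.

R_B ≈ 493 N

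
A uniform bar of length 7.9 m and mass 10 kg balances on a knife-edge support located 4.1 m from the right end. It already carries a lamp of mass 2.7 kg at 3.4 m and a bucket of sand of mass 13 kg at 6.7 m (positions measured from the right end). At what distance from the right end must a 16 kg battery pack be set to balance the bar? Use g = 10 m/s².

Choose the knife-edge support (at 4.1 m from the right end) as the axis so the support reaction has zero arm there.
Beam weight: 10 × 10 = 100 N down at 3.95 m → arm 0.15 m, τ = 100 × 0.15 = 15 N·m clockwise.
Lamp: 2.7 × 10 = 27 N down at 3.4 m → arm 0.7 m, τ = 27 × 0.7 = 18.9 N·m clockwise.
Bucket of sand: 13 × 10 = 130 N down at 6.7 m → arm 2.6 m, τ = 130 × 2.6 = 338 N·m counterclockwise.
Net moment of existing loads = 304.1 N·m counterclockwise.
The battery pack weighs 16 × 10 = 160 N and must supply an equal clockwise moment, so its lever arm about the knife-edge support is 304.1 / 160 = 1.9 m.
That puts it at 4.1 − 1.9 = 2.2 m from the right end.

x ≈ 2.2 m from the right end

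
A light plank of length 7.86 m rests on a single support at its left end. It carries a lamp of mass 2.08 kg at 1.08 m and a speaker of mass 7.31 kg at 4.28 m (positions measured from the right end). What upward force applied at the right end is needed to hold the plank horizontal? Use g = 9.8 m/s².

F ≈ 50.2 N

Sum moments about the left end (the unknown pivot reaction has zero arm there).
Lamp: 2.08 × 9.8 = 20.38 N down at 1.08 m → arm 6.78 m, τ = 20.38 × 6.78 = 138.2 N·m clockwise.
Speaker: 7.31 × 9.8 = 71.64 N down at 4.28 m → arm 3.58 m, τ = 71.64 × 3.58 = 256.5 N·m clockwise.
Net moment of the loads = 394.7 N·m clockwise.
The upward force F acts at the right end, arm 7.86 m, giving F × 7.86 counterclockwise.
For rotational equilibrium, F × 7.86 = 394.7, so F = 394.7 / 7.86 = 50.2 N.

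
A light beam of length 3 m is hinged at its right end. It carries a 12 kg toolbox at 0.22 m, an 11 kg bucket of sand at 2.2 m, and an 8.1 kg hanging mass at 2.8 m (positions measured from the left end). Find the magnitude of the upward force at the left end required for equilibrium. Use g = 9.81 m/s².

F ≈ 143 N

Taking torques about the right end:
Toolbox: 12 × 9.81 = 117.7 N down at 0.22 m → arm 2.78 m, τ = 117.7 × 2.78 = 327.2 N·m counterclockwise.
Bucket of sand: 11 × 9.81 = 107.9 N down at 2.2 m → arm 0.8 m, τ = 107.9 × 0.8 = 86.32 N·m counterclockwise.
Hanging mass: 8.1 × 9.81 = 79.46 N down at 2.8 m → arm 0.2 m, τ = 79.46 × 0.2 = 15.89 N·m counterclockwise.
Net moment of the loads = 429.4 N·m counterclockwise.
The upward force F acts at the left end, arm 3 m, giving F × 3 clockwise.
For rotational equilibrium, F × 3 = 429.4, so F = 429.4 / 3 = 143 N.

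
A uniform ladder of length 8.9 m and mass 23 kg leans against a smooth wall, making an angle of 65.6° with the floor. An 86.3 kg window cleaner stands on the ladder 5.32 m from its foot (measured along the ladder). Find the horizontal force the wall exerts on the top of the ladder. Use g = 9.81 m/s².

Take moments about the foot of the ladder.
Ladder weight 23×9.81 = 225.6 N acts at 4.45 m along the ladder; its horizontal arm is 4.45·cos65.6° = 1.838 m → τ = 414.7 N·m clockwise.
Window cleaner: 86.3×9.81 = 846.6 N at 5.32 m → arm 2.198 m → τ = 1861 N·m clockwise.
Wall normal N acts horizontally at the top; its moment arm is the height L sinθ = 8.9·sin65.6° = 8.105 m, counterclockwise.
Setting net torque to zero: N × 8.105 = 2276 → N = 281 N.

N_wall ≈ 281 N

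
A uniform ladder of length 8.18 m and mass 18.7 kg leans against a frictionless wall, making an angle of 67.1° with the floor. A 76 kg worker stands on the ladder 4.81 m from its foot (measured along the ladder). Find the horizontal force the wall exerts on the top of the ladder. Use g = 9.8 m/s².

Choose the foot of the ladder as the axis so the floor normal and friction both act there and drop out.
Ladder weight 18.7×9.8 = 183.3 N acts at 4.09 m along the ladder; its horizontal arm is 4.09·cos67.1° = 1.592 m → τ = 291.8 N·m clockwise.
Worker: 76×9.8 = 744.8 N at 4.81 m → arm 1.872 m → τ = 1394 N·m clockwise.
Wall normal N acts horizontally at the top; its moment arm is the height L sinθ = 8.18·sin67.1° = 7.535 m, counterclockwise.
For rotational equilibrium, N × 7.535 = 1686, so N = 224 N.

N_wall ≈ 224 N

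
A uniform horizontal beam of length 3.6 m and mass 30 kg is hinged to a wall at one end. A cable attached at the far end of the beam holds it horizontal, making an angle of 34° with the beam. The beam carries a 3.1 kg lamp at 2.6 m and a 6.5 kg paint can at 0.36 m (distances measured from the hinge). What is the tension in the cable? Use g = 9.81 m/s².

T ≈ 314 N

Choose the hinge as the axis so the unknown hinge reaction has zero arm there.
Beam weight: 30 × 9.81 = 294.3 N down at 1.8 m → arm 1.8 m, τ = 294.3 × 1.8 = 529.7 N·m clockwise.
Lamp: 3.1 × 9.81 = 30.41 N down at 2.6 m → arm 2.6 m, τ = 30.41 × 2.6 = 79.07 N·m clockwise.
Paint can: 6.5 × 9.81 = 63.77 N down at 0.36 m → arm 0.36 m, τ = 63.77 × 0.36 = 22.96 N·m clockwise.
Total clockwise load moment = 631.7 N·m.
The cable tension T acts at 3.6 m; only its component perpendicular to the beam, T sinθ, produces torque. sin 34° = 0.5592.
Setting net torque to zero: T × 3.6 × 0.5592 = 631.7 → T = 631.7 / 2.013 = 314 N.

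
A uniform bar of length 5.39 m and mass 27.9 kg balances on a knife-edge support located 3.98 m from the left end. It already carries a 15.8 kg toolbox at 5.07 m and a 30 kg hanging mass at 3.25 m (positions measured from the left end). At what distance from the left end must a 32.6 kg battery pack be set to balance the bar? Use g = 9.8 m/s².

x ≈ 5.22 m from the left end

Choose the knife-edge support (at 3.98 m from the left end) as the axis so the support reaction has zero arm there.
Beam weight: 27.9 × 9.8 = 273.4 N down at 2.695 m → arm 1.285 m, τ = 273.4 × 1.285 = 351.3 N·m counterclockwise.
Toolbox: 15.8 × 9.8 = 154.8 N down at 5.07 m → arm 1.09 m, τ = 154.8 × 1.09 = 168.7 N·m clockwise.
Hanging mass: 30 × 9.8 = 294 N down at 3.25 m → arm 0.73 m, τ = 294 × 0.73 = 214.6 N·m counterclockwise.
Net moment of existing loads = 397.2 N·m counterclockwise.
The battery pack weighs 32.6 × 9.8 = 319.5 N and must supply an equal clockwise moment, so its lever arm about the knife-edge support is 397.2 / 319.5 = 1.24 m.
That puts it at 3.98 + 1.24 = 5.22 m from the left end.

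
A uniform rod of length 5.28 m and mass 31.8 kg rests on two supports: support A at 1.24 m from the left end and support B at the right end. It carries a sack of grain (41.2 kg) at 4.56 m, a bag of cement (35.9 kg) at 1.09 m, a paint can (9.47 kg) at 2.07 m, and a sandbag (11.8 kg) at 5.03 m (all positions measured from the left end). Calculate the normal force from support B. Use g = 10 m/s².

R_B ≈ 566 N

Choose support A as the axis so its reaction then has zero moment arm.
Beam weight: 31.8 × 10 = 318 N down at 2.64 m → arm 1.4 m, τ = 318 × 1.4 = 445.2 N·m clockwise.
Sack of grain: 41.2 × 10 = 412 N down at 4.56 m → arm 3.32 m, τ = 412 × 3.32 = 1368 N·m clockwise.
Bag of cement: 35.9 × 10 = 359 N down at 1.09 m → arm 0.15 m, τ = 359 × 0.15 = 53.85 N·m counterclockwise.
Paint can: 9.47 × 10 = 94.7 N down at 2.07 m → arm 0.83 m, τ = 94.7 × 0.83 = 78.6 N·m clockwise.
Sandbag: 11.8 × 10 = 118 N down at 5.03 m → arm 3.79 m, τ = 118 × 3.79 = 447.2 N·m clockwise.
Net load moment about support A = 2285 N·m clockwise.
Reaction R at support B is upward at 5.28 m, arm 4.04 m → moment R × 4.04 counterclockwise.
Setting net torque to zero: R × 4.04 = 2285 → R = 566 N.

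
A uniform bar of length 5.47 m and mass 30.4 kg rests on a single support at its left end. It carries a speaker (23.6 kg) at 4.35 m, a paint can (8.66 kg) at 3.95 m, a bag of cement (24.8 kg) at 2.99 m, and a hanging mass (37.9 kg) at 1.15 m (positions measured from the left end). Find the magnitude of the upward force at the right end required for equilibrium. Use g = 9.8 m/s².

F ≈ 605 N

Take moments about the left end.
Beam weight: 30.4 × 9.8 = 297.9 N down at 2.735 m → arm 2.735 m, τ = 297.9 × 2.735 = 814.8 N·m clockwise.
Speaker: 23.6 × 9.8 = 231.3 N down at 4.35 m → arm 4.35 m, τ = 231.3 × 4.35 = 1006 N·m clockwise.
Paint can: 8.66 × 9.8 = 84.87 N down at 3.95 m → arm 3.95 m, τ = 84.87 × 3.95 = 335.2 N·m clockwise.
Bag of cement: 24.8 × 9.8 = 243 N down at 2.99 m → arm 2.99 m, τ = 243 × 2.99 = 726.6 N·m clockwise.
Hanging mass: 37.9 × 9.8 = 371.4 N down at 1.15 m → arm 1.15 m, τ = 371.4 × 1.15 = 427.1 N·m clockwise.
Net moment of the loads = 3310 N·m clockwise.
The upward force F acts at the right end, arm 5.47 m, giving F × 5.47 counterclockwise.
Setting net torque to zero: F × 5.47 = 3310 → F = 3310 / 5.47 = 605 N.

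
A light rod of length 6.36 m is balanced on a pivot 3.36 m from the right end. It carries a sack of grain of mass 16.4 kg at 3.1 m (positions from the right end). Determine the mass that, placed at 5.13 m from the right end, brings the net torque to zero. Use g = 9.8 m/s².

Choose the pivot (at 3.36 m from the right end) as the axis so the support reaction has zero arm there.
Sack of grain: 16.4 × 9.8 = 160.7 N down at 3.1 m → arm 0.26 m, τ = 160.7 × 0.26 = 41.78 N·m clockwise.
Net moment of known loads = 41.78 N·m clockwise.
An unknown mass m at 5.13 m has arm 1.77 m; its moment is m·g·1.77 counterclockwise.
Setting net torque to zero: m × 9.8 × 1.77 = 41.78 → m = 41.78 / (9.8 × 1.77) = 2.41 kg.

m ≈ 2.41 kg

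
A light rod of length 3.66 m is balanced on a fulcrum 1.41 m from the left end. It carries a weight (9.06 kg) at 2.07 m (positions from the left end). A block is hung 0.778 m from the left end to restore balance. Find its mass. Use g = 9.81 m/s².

Sum moments about the fulcrum (at 1.41 m from the left end) (the support reaction has zero arm there).
Weight: 9.06 × 9.81 = 88.88 N down at 2.07 m → arm 0.66 m, τ = 88.88 × 0.66 = 58.66 N·m clockwise.
Net moment of known loads = 58.66 N·m clockwise.
An unknown mass m at 0.778 m has arm 0.632 m; its moment is m·g·0.632 counterclockwise.
Setting net torque to zero: m × 9.81 × 0.632 = 58.66 → m = 58.66 / (9.81 × 0.632) = 9.46 kg.

m ≈ 9.46 kg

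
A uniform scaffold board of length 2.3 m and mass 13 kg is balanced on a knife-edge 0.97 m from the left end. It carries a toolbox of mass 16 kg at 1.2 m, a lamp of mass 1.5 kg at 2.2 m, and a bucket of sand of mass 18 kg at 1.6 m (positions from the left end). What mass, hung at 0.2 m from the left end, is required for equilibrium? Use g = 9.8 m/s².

About the knife-edge (at 0.97 m from the left end):
Beam weight: 13 × 9.8 = 127.4 N down at 1.15 m → arm 0.18 m, τ = 127.4 × 0.18 = 22.93 N·m clockwise.
Toolbox: 16 × 9.8 = 156.8 N down at 1.2 m → arm 0.23 m, τ = 156.8 × 0.23 = 36.06 N·m clockwise.
Lamp: 1.5 × 9.8 = 14.7 N down at 2.2 m → arm 1.23 m, τ = 14.7 × 1.23 = 18.08 N·m clockwise.
Bucket of sand: 18 × 9.8 = 176.4 N down at 1.6 m → arm 0.63 m, τ = 176.4 × 0.63 = 111.1 N·m clockwise.
Net moment of known loads = 188.2 N·m clockwise.
An unknown mass m at 0.2 m has arm 0.77 m; its moment is m·g·0.77 counterclockwise.
Balancing moments: m × 9.8 × 0.77 = 188.2, giving m = 188.2 / (9.8 × 0.77) = 24.9 kg.

m ≈ 24.9 kg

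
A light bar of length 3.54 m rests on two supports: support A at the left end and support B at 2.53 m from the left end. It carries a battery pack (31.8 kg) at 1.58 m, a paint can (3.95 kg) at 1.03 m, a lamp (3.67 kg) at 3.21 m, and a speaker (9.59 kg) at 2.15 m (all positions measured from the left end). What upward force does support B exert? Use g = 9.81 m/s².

Sum moments about support A (its reaction then has zero moment arm).
Battery pack: 31.8 × 9.81 = 312 N down at 1.58 m → arm 1.58 m, τ = 312 × 1.58 = 493 N·m clockwise.
Paint can: 3.95 × 9.81 = 38.75 N down at 1.03 m → arm 1.03 m, τ = 38.75 × 1.03 = 39.91 N·m clockwise.
Lamp: 3.67 × 9.81 = 36 N down at 3.21 m → arm 3.21 m, τ = 36 × 3.21 = 115.6 N·m clockwise.
Speaker: 9.59 × 9.81 = 94.08 N down at 2.15 m → arm 2.15 m, τ = 94.08 × 2.15 = 202.3 N·m clockwise.
Net load moment about support A = 850.8 N·m clockwise.
Reaction R at support B is upward at 2.53 m, arm 2.53 m → moment R × 2.53 counterclockwise.
Στ = 0 ⇒ R × 2.53 = 850.8 ⇒ R = 336 N.

R_B ≈ 336 N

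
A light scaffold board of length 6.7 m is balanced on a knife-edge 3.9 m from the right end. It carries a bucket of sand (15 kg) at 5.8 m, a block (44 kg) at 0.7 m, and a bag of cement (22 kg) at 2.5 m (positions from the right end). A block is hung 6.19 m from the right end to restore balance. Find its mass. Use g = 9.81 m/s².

Take moments about the knife-edge (at 3.9 m from the right end).
Bucket of sand: 15 × 9.81 = 147.2 N down at 5.8 m → arm 1.9 m, τ = 147.2 × 1.9 = 279.7 N·m counterclockwise.
Block: 44 × 9.81 = 431.6 N down at 0.7 m → arm 3.2 m, τ = 431.6 × 3.2 = 1381 N·m clockwise.
Bag of cement: 22 × 9.81 = 215.8 N down at 2.5 m → arm 1.4 m, τ = 215.8 × 1.4 = 302.1 N·m clockwise.
Net moment of known loads = 1403 N·m clockwise.
An unknown mass m at 6.19 m has arm 2.29 m; its moment is m·g·2.29 counterclockwise.
Setting net torque to zero: m × 9.81 × 2.29 = 1403 → m = 1403 / (9.81 × 2.29) = 62.5 kg.

m ≈ 62.5 kg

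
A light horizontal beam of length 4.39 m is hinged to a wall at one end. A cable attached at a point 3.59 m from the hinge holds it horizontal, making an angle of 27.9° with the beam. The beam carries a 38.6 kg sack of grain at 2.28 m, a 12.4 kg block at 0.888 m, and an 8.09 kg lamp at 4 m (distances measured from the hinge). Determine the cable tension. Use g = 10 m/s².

T ≈ 782 N

Take moments about the hinge.
Sack of grain: 38.6 × 10 = 386 N down at 2.28 m → arm 2.28 m, τ = 386 × 2.28 = 880.1 N·m clockwise.
Block: 12.4 × 10 = 124 N down at 0.888 m → arm 0.888 m, τ = 124 × 0.888 = 110.1 N·m clockwise.
Lamp: 8.09 × 10 = 80.9 N down at 4 m → arm 4 m, τ = 80.9 × 4 = 323.6 N·m clockwise.
Total clockwise load moment = 1314 N·m.
The cable tension T acts at 3.59 m; only its component perpendicular to the beam, T sinθ, produces torque. sin 27.9° = 0.4679.
Setting net torque to zero: T × 3.59 × 0.4679 = 1314 → T = 1314 / 1.68 = 782 N.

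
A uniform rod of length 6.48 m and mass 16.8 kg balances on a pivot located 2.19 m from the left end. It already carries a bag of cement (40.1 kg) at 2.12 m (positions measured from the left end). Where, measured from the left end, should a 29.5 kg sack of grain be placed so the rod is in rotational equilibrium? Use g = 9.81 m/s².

x ≈ 1.69 m from the left end

Taking torques about the pivot (at 2.19 m from the left end):
Beam weight: 16.8 × 9.81 = 164.8 N down at 3.24 m → arm 1.05 m, τ = 164.8 × 1.05 = 173 N·m clockwise.
Bag of cement: 40.1 × 9.81 = 393.4 N down at 2.12 m → arm 0.07 m, τ = 393.4 × 0.07 = 27.54 N·m counterclockwise.
Net moment of existing loads = 145.5 N·m clockwise.
The sack of grain weighs 29.5 × 9.81 = 289.4 N and must supply an equal counterclockwise moment, so its lever arm about the pivot is 145.5 / 289.4 = 0.503 m.
That puts it at 2.19 − 0.503 = 1.69 m from the left end.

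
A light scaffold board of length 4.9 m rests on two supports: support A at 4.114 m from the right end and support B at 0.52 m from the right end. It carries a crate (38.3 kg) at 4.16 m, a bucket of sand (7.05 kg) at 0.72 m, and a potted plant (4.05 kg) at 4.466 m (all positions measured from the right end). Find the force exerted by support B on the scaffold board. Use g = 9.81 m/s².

R_B ≈ 56.6 N

About support A:
Crate: 38.3 × 9.81 = 375.7 N down at 4.16 m → arm 0.046 m, τ = 375.7 × 0.046 = 17.28 N·m counterclockwise.
Bucket of sand: 7.05 × 9.81 = 69.16 N down at 0.72 m → arm 3.394 m, τ = 69.16 × 3.394 = 234.7 N·m clockwise.
Potted plant: 4.05 × 9.81 = 39.73 N down at 4.466 m → arm 0.352 m, τ = 39.73 × 0.352 = 13.98 N·m counterclockwise.
Net load moment about support A = 203.4 N·m clockwise.
Reaction R at support B is upward at 0.52 m, arm 3.594 m → moment R × 3.594 counterclockwise.
For rotational equilibrium, R × 3.594 = 203.4, so R = 56.6 N.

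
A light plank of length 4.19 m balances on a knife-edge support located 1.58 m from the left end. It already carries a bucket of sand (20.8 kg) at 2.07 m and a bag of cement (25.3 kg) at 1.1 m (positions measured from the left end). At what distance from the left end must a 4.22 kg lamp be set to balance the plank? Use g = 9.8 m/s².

Sum moments about the knife-edge support (at 1.58 m from the left end) (the support reaction has zero arm there).
Bucket of sand: 20.8 × 9.8 = 203.8 N down at 2.07 m → arm 0.49 m, τ = 203.8 × 0.49 = 99.86 N·m clockwise.
Bag of cement: 25.3 × 9.8 = 247.9 N down at 1.1 m → arm 0.48 m, τ = 247.9 × 0.48 = 119 N·m counterclockwise.
Net moment of existing loads = 19.14 N·m counterclockwise.
The lamp weighs 4.22 × 9.8 = 41.36 N and must supply an equal clockwise moment, so its lever arm about the knife-edge support is 19.14 / 41.36 = 0.463 m.
That puts it at 1.58 + 0.463 = 2.04 m from the left end.

x ≈ 2.04 m from the left end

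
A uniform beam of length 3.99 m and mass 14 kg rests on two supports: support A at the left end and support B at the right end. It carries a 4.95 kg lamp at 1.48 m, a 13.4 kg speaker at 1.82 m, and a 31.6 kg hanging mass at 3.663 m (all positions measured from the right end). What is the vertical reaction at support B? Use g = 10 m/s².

R_B ≈ 200 N

Sum moments about support A (its reaction then has zero moment arm).
Beam weight: 14 × 10 = 140 N down at 1.995 m → arm 1.995 m, τ = 140 × 1.995 = 279.3 N·m clockwise.
Lamp: 4.95 × 10 = 49.5 N down at 1.48 m → arm 2.51 m, τ = 49.5 × 2.51 = 124.2 N·m clockwise.
Speaker: 13.4 × 10 = 134 N down at 1.82 m → arm 2.17 m, τ = 134 × 2.17 = 290.8 N·m clockwise.
Hanging mass: 31.6 × 10 = 316 N down at 3.663 m → arm 0.327 m, τ = 316 × 0.327 = 103.3 N·m clockwise.
Net load moment about support A = 797.6 N·m clockwise.
Reaction R at support B is upward at 0 m, arm 3.99 m → moment R × 3.99 counterclockwise.
Balancing moments: R × 3.99 = 797.6, giving R = 200 N.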